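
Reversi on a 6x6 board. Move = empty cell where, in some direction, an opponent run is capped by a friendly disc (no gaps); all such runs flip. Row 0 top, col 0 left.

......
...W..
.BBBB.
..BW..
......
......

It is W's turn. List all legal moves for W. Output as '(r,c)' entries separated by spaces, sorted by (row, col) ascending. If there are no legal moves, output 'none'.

Answer: (1,1) (1,5) (3,1) (3,5)

Derivation:
(1,0): no bracket -> illegal
(1,1): flips 1 -> legal
(1,2): no bracket -> illegal
(1,4): no bracket -> illegal
(1,5): flips 1 -> legal
(2,0): no bracket -> illegal
(2,5): no bracket -> illegal
(3,0): no bracket -> illegal
(3,1): flips 2 -> legal
(3,4): no bracket -> illegal
(3,5): flips 1 -> legal
(4,1): no bracket -> illegal
(4,2): no bracket -> illegal
(4,3): no bracket -> illegal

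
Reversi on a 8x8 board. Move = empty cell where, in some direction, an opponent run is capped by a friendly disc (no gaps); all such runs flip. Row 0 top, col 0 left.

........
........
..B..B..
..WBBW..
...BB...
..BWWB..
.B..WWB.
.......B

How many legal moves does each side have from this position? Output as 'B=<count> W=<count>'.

Answer: B=12 W=9

Derivation:
-- B to move --
(2,1): flips 1 -> legal
(2,3): no bracket -> illegal
(2,4): no bracket -> illegal
(2,6): flips 1 -> legal
(3,1): flips 1 -> legal
(3,6): flips 1 -> legal
(4,1): no bracket -> illegal
(4,2): flips 1 -> legal
(4,5): flips 1 -> legal
(4,6): no bracket -> illegal
(5,6): no bracket -> illegal
(6,2): flips 1 -> legal
(6,3): flips 3 -> legal
(7,3): flips 1 -> legal
(7,4): flips 2 -> legal
(7,5): flips 1 -> legal
(7,6): flips 2 -> legal
B mobility = 12
-- W to move --
(1,1): no bracket -> illegal
(1,2): flips 1 -> legal
(1,3): no bracket -> illegal
(1,4): no bracket -> illegal
(1,5): flips 1 -> legal
(1,6): no bracket -> illegal
(2,1): no bracket -> illegal
(2,3): flips 2 -> legal
(2,4): flips 2 -> legal
(2,6): no bracket -> illegal
(3,1): no bracket -> illegal
(3,6): no bracket -> illegal
(4,1): no bracket -> illegal
(4,2): no bracket -> illegal
(4,5): flips 1 -> legal
(4,6): flips 1 -> legal
(5,0): no bracket -> illegal
(5,1): flips 1 -> legal
(5,6): flips 1 -> legal
(5,7): no bracket -> illegal
(6,0): no bracket -> illegal
(6,2): no bracket -> illegal
(6,3): no bracket -> illegal
(6,7): flips 1 -> legal
(7,0): no bracket -> illegal
(7,1): no bracket -> illegal
(7,2): no bracket -> illegal
(7,5): no bracket -> illegal
(7,6): no bracket -> illegal
W mobility = 9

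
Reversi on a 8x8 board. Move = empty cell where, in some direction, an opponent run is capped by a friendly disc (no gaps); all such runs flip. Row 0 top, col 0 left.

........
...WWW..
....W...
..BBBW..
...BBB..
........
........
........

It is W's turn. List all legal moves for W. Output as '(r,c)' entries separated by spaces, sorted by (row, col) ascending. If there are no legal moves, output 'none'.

(2,1): no bracket -> illegal
(2,2): no bracket -> illegal
(2,3): no bracket -> illegal
(2,5): no bracket -> illegal
(3,1): flips 3 -> legal
(3,6): no bracket -> illegal
(4,1): no bracket -> illegal
(4,2): flips 1 -> legal
(4,6): no bracket -> illegal
(5,2): no bracket -> illegal
(5,3): flips 1 -> legal
(5,4): flips 2 -> legal
(5,5): flips 1 -> legal
(5,6): no bracket -> illegal

Answer: (3,1) (4,2) (5,3) (5,4) (5,5)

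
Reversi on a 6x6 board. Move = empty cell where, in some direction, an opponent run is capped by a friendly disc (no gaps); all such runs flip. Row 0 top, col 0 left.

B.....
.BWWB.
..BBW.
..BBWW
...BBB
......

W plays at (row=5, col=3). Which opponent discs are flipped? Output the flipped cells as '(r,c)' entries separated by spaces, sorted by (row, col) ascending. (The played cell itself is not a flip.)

Dir NW: first cell '.' (not opp) -> no flip
Dir N: opp run (4,3) (3,3) (2,3) capped by W -> flip
Dir NE: opp run (4,4) capped by W -> flip
Dir W: first cell '.' (not opp) -> no flip
Dir E: first cell '.' (not opp) -> no flip
Dir SW: edge -> no flip
Dir S: edge -> no flip
Dir SE: edge -> no flip

Answer: (2,3) (3,3) (4,3) (4,4)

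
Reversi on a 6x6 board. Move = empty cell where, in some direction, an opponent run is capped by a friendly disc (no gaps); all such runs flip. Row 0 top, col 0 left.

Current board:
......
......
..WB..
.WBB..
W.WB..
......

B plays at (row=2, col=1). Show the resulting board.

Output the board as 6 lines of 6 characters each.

Answer: ......
......
.BBB..
.WBB..
W.WB..
......

Derivation:
Place B at (2,1); scan 8 dirs for brackets.
Dir NW: first cell '.' (not opp) -> no flip
Dir N: first cell '.' (not opp) -> no flip
Dir NE: first cell '.' (not opp) -> no flip
Dir W: first cell '.' (not opp) -> no flip
Dir E: opp run (2,2) capped by B -> flip
Dir SW: first cell '.' (not opp) -> no flip
Dir S: opp run (3,1), next='.' -> no flip
Dir SE: first cell 'B' (not opp) -> no flip
All flips: (2,2)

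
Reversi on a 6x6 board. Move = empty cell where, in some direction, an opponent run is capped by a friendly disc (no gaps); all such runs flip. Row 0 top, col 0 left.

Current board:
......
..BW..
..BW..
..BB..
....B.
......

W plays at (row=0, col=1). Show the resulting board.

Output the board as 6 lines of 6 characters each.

Place W at (0,1); scan 8 dirs for brackets.
Dir NW: edge -> no flip
Dir N: edge -> no flip
Dir NE: edge -> no flip
Dir W: first cell '.' (not opp) -> no flip
Dir E: first cell '.' (not opp) -> no flip
Dir SW: first cell '.' (not opp) -> no flip
Dir S: first cell '.' (not opp) -> no flip
Dir SE: opp run (1,2) capped by W -> flip
All flips: (1,2)

Answer: .W....
..WW..
..BW..
..BB..
....B.
......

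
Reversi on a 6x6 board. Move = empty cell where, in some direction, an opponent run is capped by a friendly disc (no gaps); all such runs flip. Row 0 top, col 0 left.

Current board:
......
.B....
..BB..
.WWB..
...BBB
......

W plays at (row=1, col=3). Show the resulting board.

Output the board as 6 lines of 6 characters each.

Place W at (1,3); scan 8 dirs for brackets.
Dir NW: first cell '.' (not opp) -> no flip
Dir N: first cell '.' (not opp) -> no flip
Dir NE: first cell '.' (not opp) -> no flip
Dir W: first cell '.' (not opp) -> no flip
Dir E: first cell '.' (not opp) -> no flip
Dir SW: opp run (2,2) capped by W -> flip
Dir S: opp run (2,3) (3,3) (4,3), next='.' -> no flip
Dir SE: first cell '.' (not opp) -> no flip
All flips: (2,2)

Answer: ......
.B.W..
..WB..
.WWB..
...BBB
......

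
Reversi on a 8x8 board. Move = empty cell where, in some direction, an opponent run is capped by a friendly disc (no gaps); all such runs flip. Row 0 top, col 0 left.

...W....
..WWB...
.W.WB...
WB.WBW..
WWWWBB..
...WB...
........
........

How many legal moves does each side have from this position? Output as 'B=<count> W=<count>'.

-- B to move --
(0,1): flips 2 -> legal
(0,2): flips 1 -> legal
(0,4): no bracket -> illegal
(1,0): no bracket -> illegal
(1,1): flips 3 -> legal
(2,0): no bracket -> illegal
(2,2): flips 2 -> legal
(2,5): flips 1 -> legal
(2,6): flips 1 -> legal
(3,2): flips 3 -> legal
(3,6): flips 1 -> legal
(4,6): flips 1 -> legal
(5,0): no bracket -> illegal
(5,1): flips 3 -> legal
(5,2): flips 2 -> legal
(6,2): flips 1 -> legal
(6,3): no bracket -> illegal
(6,4): flips 2 -> legal
B mobility = 13
-- W to move --
(0,4): no bracket -> illegal
(0,5): flips 1 -> legal
(1,5): flips 2 -> legal
(2,0): flips 1 -> legal
(2,2): flips 1 -> legal
(2,5): flips 3 -> legal
(3,2): flips 1 -> legal
(3,6): no bracket -> illegal
(4,6): flips 2 -> legal
(5,5): flips 3 -> legal
(5,6): flips 2 -> legal
(6,3): no bracket -> illegal
(6,4): no bracket -> illegal
(6,5): flips 1 -> legal
W mobility = 10

Answer: B=13 W=10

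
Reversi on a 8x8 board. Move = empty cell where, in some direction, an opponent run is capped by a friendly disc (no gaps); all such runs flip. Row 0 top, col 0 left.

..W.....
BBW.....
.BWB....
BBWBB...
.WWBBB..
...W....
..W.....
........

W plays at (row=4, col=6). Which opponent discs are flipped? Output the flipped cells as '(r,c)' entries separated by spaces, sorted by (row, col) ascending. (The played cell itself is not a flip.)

Answer: (4,3) (4,4) (4,5)

Derivation:
Dir NW: first cell '.' (not opp) -> no flip
Dir N: first cell '.' (not opp) -> no flip
Dir NE: first cell '.' (not opp) -> no flip
Dir W: opp run (4,5) (4,4) (4,3) capped by W -> flip
Dir E: first cell '.' (not opp) -> no flip
Dir SW: first cell '.' (not opp) -> no flip
Dir S: first cell '.' (not opp) -> no flip
Dir SE: first cell '.' (not opp) -> no flip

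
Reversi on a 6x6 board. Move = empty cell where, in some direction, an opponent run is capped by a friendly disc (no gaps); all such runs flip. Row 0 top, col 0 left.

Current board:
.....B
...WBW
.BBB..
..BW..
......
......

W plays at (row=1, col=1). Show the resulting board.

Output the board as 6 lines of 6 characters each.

Answer: .....B
.W.WBW
.BWB..
..BW..
......
......

Derivation:
Place W at (1,1); scan 8 dirs for brackets.
Dir NW: first cell '.' (not opp) -> no flip
Dir N: first cell '.' (not opp) -> no flip
Dir NE: first cell '.' (not opp) -> no flip
Dir W: first cell '.' (not opp) -> no flip
Dir E: first cell '.' (not opp) -> no flip
Dir SW: first cell '.' (not opp) -> no flip
Dir S: opp run (2,1), next='.' -> no flip
Dir SE: opp run (2,2) capped by W -> flip
All flips: (2,2)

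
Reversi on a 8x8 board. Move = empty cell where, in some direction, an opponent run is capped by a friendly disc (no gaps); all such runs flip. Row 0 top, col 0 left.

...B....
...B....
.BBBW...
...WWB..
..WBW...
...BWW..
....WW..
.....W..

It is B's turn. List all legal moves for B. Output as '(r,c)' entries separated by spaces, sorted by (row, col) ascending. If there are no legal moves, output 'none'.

(1,4): no bracket -> illegal
(1,5): no bracket -> illegal
(2,5): flips 2 -> legal
(3,1): flips 1 -> legal
(3,2): flips 2 -> legal
(4,1): flips 1 -> legal
(4,5): flips 2 -> legal
(4,6): no bracket -> illegal
(5,1): no bracket -> illegal
(5,2): no bracket -> illegal
(5,6): flips 2 -> legal
(6,3): no bracket -> illegal
(6,6): flips 3 -> legal
(7,3): no bracket -> illegal
(7,4): no bracket -> illegal
(7,6): flips 2 -> legal

Answer: (2,5) (3,1) (3,2) (4,1) (4,5) (5,6) (6,6) (7,6)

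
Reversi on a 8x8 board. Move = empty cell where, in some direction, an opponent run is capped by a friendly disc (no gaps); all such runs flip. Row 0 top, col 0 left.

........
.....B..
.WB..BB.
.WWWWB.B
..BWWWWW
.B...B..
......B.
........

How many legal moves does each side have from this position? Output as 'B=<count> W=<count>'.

-- B to move --
(1,0): no bracket -> illegal
(1,1): no bracket -> illegal
(1,2): no bracket -> illegal
(2,0): flips 2 -> legal
(2,3): no bracket -> illegal
(2,4): flips 1 -> legal
(3,0): flips 4 -> legal
(3,6): no bracket -> illegal
(4,0): flips 1 -> legal
(4,1): no bracket -> illegal
(5,2): flips 2 -> legal
(5,3): flips 1 -> legal
(5,4): no bracket -> illegal
(5,6): no bracket -> illegal
(5,7): flips 2 -> legal
B mobility = 7
-- W to move --
(0,4): no bracket -> illegal
(0,5): flips 3 -> legal
(0,6): no bracket -> illegal
(1,1): flips 1 -> legal
(1,2): flips 1 -> legal
(1,3): flips 1 -> legal
(1,4): no bracket -> illegal
(1,6): flips 1 -> legal
(1,7): flips 2 -> legal
(2,3): flips 1 -> legal
(2,4): flips 1 -> legal
(2,7): flips 1 -> legal
(3,6): flips 1 -> legal
(4,0): no bracket -> illegal
(4,1): flips 1 -> legal
(5,0): no bracket -> illegal
(5,2): flips 1 -> legal
(5,3): flips 1 -> legal
(5,4): no bracket -> illegal
(5,6): no bracket -> illegal
(5,7): no bracket -> illegal
(6,0): flips 2 -> legal
(6,1): no bracket -> illegal
(6,2): no bracket -> illegal
(6,4): flips 1 -> legal
(6,5): flips 1 -> legal
(6,7): no bracket -> illegal
(7,5): no bracket -> illegal
(7,6): no bracket -> illegal
(7,7): flips 2 -> legal
W mobility = 17

Answer: B=7 W=17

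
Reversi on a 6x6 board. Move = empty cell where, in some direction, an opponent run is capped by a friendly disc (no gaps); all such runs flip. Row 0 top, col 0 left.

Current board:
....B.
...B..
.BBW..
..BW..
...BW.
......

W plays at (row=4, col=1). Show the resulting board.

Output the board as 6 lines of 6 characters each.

Place W at (4,1); scan 8 dirs for brackets.
Dir NW: first cell '.' (not opp) -> no flip
Dir N: first cell '.' (not opp) -> no flip
Dir NE: opp run (3,2) capped by W -> flip
Dir W: first cell '.' (not opp) -> no flip
Dir E: first cell '.' (not opp) -> no flip
Dir SW: first cell '.' (not opp) -> no flip
Dir S: first cell '.' (not opp) -> no flip
Dir SE: first cell '.' (not opp) -> no flip
All flips: (3,2)

Answer: ....B.
...B..
.BBW..
..WW..
.W.BW.
......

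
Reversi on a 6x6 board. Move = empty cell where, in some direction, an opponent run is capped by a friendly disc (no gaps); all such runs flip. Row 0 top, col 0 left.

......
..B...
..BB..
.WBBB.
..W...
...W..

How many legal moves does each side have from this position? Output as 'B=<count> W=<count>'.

-- B to move --
(2,0): no bracket -> illegal
(2,1): no bracket -> illegal
(3,0): flips 1 -> legal
(4,0): flips 1 -> legal
(4,1): no bracket -> illegal
(4,3): no bracket -> illegal
(4,4): no bracket -> illegal
(5,1): flips 1 -> legal
(5,2): flips 1 -> legal
(5,4): no bracket -> illegal
B mobility = 4
-- W to move --
(0,1): no bracket -> illegal
(0,2): flips 3 -> legal
(0,3): no bracket -> illegal
(1,1): no bracket -> illegal
(1,3): flips 1 -> legal
(1,4): no bracket -> illegal
(2,1): no bracket -> illegal
(2,4): flips 1 -> legal
(2,5): no bracket -> illegal
(3,5): flips 3 -> legal
(4,1): no bracket -> illegal
(4,3): no bracket -> illegal
(4,4): no bracket -> illegal
(4,5): no bracket -> illegal
W mobility = 4

Answer: B=4 W=4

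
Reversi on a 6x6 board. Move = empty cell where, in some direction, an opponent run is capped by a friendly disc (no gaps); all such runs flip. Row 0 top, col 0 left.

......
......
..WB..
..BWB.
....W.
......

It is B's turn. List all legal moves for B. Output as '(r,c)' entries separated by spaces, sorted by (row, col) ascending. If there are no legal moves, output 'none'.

Answer: (1,2) (2,1) (4,3) (5,4)

Derivation:
(1,1): no bracket -> illegal
(1,2): flips 1 -> legal
(1,3): no bracket -> illegal
(2,1): flips 1 -> legal
(2,4): no bracket -> illegal
(3,1): no bracket -> illegal
(3,5): no bracket -> illegal
(4,2): no bracket -> illegal
(4,3): flips 1 -> legal
(4,5): no bracket -> illegal
(5,3): no bracket -> illegal
(5,4): flips 1 -> legal
(5,5): no bracket -> illegal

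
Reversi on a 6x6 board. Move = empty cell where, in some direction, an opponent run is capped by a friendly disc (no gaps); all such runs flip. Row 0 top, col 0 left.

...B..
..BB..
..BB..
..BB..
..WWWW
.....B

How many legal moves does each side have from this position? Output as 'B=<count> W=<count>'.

-- B to move --
(3,1): no bracket -> illegal
(3,4): no bracket -> illegal
(3,5): flips 1 -> legal
(4,1): no bracket -> illegal
(5,1): flips 1 -> legal
(5,2): flips 1 -> legal
(5,3): flips 1 -> legal
(5,4): flips 1 -> legal
B mobility = 5
-- W to move --
(0,1): no bracket -> illegal
(0,2): flips 3 -> legal
(0,4): no bracket -> illegal
(1,1): flips 2 -> legal
(1,4): no bracket -> illegal
(2,1): flips 1 -> legal
(2,4): flips 1 -> legal
(3,1): no bracket -> illegal
(3,4): no bracket -> illegal
(4,1): no bracket -> illegal
(5,4): no bracket -> illegal
W mobility = 4

Answer: B=5 W=4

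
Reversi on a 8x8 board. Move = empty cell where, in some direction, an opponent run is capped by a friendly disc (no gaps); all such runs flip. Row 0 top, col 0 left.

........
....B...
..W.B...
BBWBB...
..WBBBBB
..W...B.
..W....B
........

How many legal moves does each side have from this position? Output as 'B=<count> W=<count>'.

Answer: B=7 W=7

Derivation:
-- B to move --
(1,1): flips 1 -> legal
(1,2): no bracket -> illegal
(1,3): flips 1 -> legal
(2,1): flips 1 -> legal
(2,3): no bracket -> illegal
(4,1): flips 1 -> legal
(5,1): flips 1 -> legal
(5,3): flips 1 -> legal
(6,1): flips 1 -> legal
(6,3): no bracket -> illegal
(7,1): no bracket -> illegal
(7,2): no bracket -> illegal
(7,3): no bracket -> illegal
B mobility = 7
-- W to move --
(0,3): no bracket -> illegal
(0,4): no bracket -> illegal
(0,5): no bracket -> illegal
(1,3): no bracket -> illegal
(1,5): flips 2 -> legal
(2,0): flips 1 -> legal
(2,1): no bracket -> illegal
(2,3): no bracket -> illegal
(2,5): flips 2 -> legal
(3,5): flips 2 -> legal
(3,6): no bracket -> illegal
(3,7): no bracket -> illegal
(4,0): flips 1 -> legal
(4,1): no bracket -> illegal
(5,3): no bracket -> illegal
(5,4): flips 1 -> legal
(5,5): flips 2 -> legal
(5,7): no bracket -> illegal
(6,5): no bracket -> illegal
(6,6): no bracket -> illegal
(7,6): no bracket -> illegal
(7,7): no bracket -> illegal
W mobility = 7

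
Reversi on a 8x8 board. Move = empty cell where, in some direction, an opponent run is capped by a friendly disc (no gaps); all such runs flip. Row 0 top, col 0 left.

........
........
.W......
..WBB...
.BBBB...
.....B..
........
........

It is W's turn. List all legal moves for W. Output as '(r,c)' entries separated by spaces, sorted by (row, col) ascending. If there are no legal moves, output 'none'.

Answer: (3,5) (5,0) (5,2) (5,4)

Derivation:
(2,2): no bracket -> illegal
(2,3): no bracket -> illegal
(2,4): no bracket -> illegal
(2,5): no bracket -> illegal
(3,0): no bracket -> illegal
(3,1): no bracket -> illegal
(3,5): flips 2 -> legal
(4,0): no bracket -> illegal
(4,5): no bracket -> illegal
(4,6): no bracket -> illegal
(5,0): flips 1 -> legal
(5,1): no bracket -> illegal
(5,2): flips 1 -> legal
(5,3): no bracket -> illegal
(5,4): flips 1 -> legal
(5,6): no bracket -> illegal
(6,4): no bracket -> illegal
(6,5): no bracket -> illegal
(6,6): no bracket -> illegal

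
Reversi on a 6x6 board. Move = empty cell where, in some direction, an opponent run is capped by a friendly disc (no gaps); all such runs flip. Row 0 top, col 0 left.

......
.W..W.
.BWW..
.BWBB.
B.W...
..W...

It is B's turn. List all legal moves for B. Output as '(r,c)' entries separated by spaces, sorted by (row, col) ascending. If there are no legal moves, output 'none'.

(0,0): flips 2 -> legal
(0,1): flips 1 -> legal
(0,2): no bracket -> illegal
(0,3): no bracket -> illegal
(0,4): no bracket -> illegal
(0,5): no bracket -> illegal
(1,0): no bracket -> illegal
(1,2): flips 1 -> legal
(1,3): flips 2 -> legal
(1,5): no bracket -> illegal
(2,0): no bracket -> illegal
(2,4): flips 2 -> legal
(2,5): no bracket -> illegal
(4,1): no bracket -> illegal
(4,3): flips 1 -> legal
(5,1): flips 1 -> legal
(5,3): flips 1 -> legal

Answer: (0,0) (0,1) (1,2) (1,3) (2,4) (4,3) (5,1) (5,3)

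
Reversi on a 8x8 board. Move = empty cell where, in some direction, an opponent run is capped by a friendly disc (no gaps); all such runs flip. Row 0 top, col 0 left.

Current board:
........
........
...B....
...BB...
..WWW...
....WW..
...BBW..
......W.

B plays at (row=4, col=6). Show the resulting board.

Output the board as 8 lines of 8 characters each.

Place B at (4,6); scan 8 dirs for brackets.
Dir NW: first cell '.' (not opp) -> no flip
Dir N: first cell '.' (not opp) -> no flip
Dir NE: first cell '.' (not opp) -> no flip
Dir W: first cell '.' (not opp) -> no flip
Dir E: first cell '.' (not opp) -> no flip
Dir SW: opp run (5,5) capped by B -> flip
Dir S: first cell '.' (not opp) -> no flip
Dir SE: first cell '.' (not opp) -> no flip
All flips: (5,5)

Answer: ........
........
...B....
...BB...
..WWW.B.
....WB..
...BBW..
......W.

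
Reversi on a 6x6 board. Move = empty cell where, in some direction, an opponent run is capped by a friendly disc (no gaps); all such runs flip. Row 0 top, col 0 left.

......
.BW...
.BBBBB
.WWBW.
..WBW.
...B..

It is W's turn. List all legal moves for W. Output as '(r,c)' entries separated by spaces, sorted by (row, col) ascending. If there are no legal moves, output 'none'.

Answer: (0,0) (0,1) (1,0) (1,3) (1,4) (1,5) (3,0) (5,2) (5,4)

Derivation:
(0,0): flips 3 -> legal
(0,1): flips 2 -> legal
(0,2): no bracket -> illegal
(1,0): flips 2 -> legal
(1,3): flips 1 -> legal
(1,4): flips 2 -> legal
(1,5): flips 2 -> legal
(2,0): no bracket -> illegal
(3,0): flips 1 -> legal
(3,5): no bracket -> illegal
(5,2): flips 1 -> legal
(5,4): flips 1 -> legal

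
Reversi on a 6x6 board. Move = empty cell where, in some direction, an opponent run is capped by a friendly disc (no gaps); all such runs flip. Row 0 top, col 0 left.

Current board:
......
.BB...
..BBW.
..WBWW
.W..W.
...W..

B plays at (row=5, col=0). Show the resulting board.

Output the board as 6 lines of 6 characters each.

Answer: ......
.BB...
..BBW.
..BBWW
.B..W.
B..W..

Derivation:
Place B at (5,0); scan 8 dirs for brackets.
Dir NW: edge -> no flip
Dir N: first cell '.' (not opp) -> no flip
Dir NE: opp run (4,1) (3,2) capped by B -> flip
Dir W: edge -> no flip
Dir E: first cell '.' (not opp) -> no flip
Dir SW: edge -> no flip
Dir S: edge -> no flip
Dir SE: edge -> no flip
All flips: (3,2) (4,1)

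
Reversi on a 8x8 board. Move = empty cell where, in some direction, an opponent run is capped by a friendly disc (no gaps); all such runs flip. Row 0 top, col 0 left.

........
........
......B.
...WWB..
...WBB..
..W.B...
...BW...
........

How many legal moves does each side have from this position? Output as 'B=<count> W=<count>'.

-- B to move --
(2,2): flips 1 -> legal
(2,3): flips 1 -> legal
(2,4): flips 1 -> legal
(2,5): no bracket -> illegal
(3,2): flips 3 -> legal
(4,1): flips 1 -> legal
(4,2): flips 1 -> legal
(5,1): no bracket -> illegal
(5,3): no bracket -> illegal
(5,5): no bracket -> illegal
(6,1): no bracket -> illegal
(6,2): no bracket -> illegal
(6,5): flips 1 -> legal
(7,3): no bracket -> illegal
(7,4): flips 1 -> legal
(7,5): no bracket -> illegal
B mobility = 8
-- W to move --
(1,5): no bracket -> illegal
(1,6): no bracket -> illegal
(1,7): no bracket -> illegal
(2,4): no bracket -> illegal
(2,5): no bracket -> illegal
(2,7): no bracket -> illegal
(3,6): flips 1 -> legal
(3,7): no bracket -> illegal
(4,6): flips 2 -> legal
(5,3): no bracket -> illegal
(5,5): flips 1 -> legal
(5,6): flips 1 -> legal
(6,2): flips 1 -> legal
(6,5): flips 1 -> legal
(7,2): no bracket -> illegal
(7,3): no bracket -> illegal
(7,4): flips 1 -> legal
W mobility = 7

Answer: B=8 W=7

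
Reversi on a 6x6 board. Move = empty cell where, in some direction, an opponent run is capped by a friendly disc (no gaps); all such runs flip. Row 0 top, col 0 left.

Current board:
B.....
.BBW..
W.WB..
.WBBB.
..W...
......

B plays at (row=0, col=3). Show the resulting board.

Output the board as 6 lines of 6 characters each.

Answer: B..B..
.BBB..
W.WB..
.WBBB.
..W...
......

Derivation:
Place B at (0,3); scan 8 dirs for brackets.
Dir NW: edge -> no flip
Dir N: edge -> no flip
Dir NE: edge -> no flip
Dir W: first cell '.' (not opp) -> no flip
Dir E: first cell '.' (not opp) -> no flip
Dir SW: first cell 'B' (not opp) -> no flip
Dir S: opp run (1,3) capped by B -> flip
Dir SE: first cell '.' (not opp) -> no flip
All flips: (1,3)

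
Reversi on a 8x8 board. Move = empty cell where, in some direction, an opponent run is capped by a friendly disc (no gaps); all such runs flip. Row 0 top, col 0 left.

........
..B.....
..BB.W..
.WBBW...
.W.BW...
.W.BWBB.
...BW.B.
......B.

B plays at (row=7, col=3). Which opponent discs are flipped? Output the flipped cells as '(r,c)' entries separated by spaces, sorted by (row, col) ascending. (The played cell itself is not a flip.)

Dir NW: first cell '.' (not opp) -> no flip
Dir N: first cell 'B' (not opp) -> no flip
Dir NE: opp run (6,4) capped by B -> flip
Dir W: first cell '.' (not opp) -> no flip
Dir E: first cell '.' (not opp) -> no flip
Dir SW: edge -> no flip
Dir S: edge -> no flip
Dir SE: edge -> no flip

Answer: (6,4)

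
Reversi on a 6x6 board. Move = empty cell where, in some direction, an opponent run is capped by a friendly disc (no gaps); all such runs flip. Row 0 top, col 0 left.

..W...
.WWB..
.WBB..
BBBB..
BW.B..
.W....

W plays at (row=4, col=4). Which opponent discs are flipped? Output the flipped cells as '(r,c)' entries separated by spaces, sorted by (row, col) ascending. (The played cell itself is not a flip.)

Dir NW: opp run (3,3) (2,2) capped by W -> flip
Dir N: first cell '.' (not opp) -> no flip
Dir NE: first cell '.' (not opp) -> no flip
Dir W: opp run (4,3), next='.' -> no flip
Dir E: first cell '.' (not opp) -> no flip
Dir SW: first cell '.' (not opp) -> no flip
Dir S: first cell '.' (not opp) -> no flip
Dir SE: first cell '.' (not opp) -> no flip

Answer: (2,2) (3,3)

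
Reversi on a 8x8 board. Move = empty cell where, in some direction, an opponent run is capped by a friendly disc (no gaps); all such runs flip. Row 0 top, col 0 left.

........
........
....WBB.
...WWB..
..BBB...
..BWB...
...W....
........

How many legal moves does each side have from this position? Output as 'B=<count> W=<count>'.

Answer: B=11 W=12

Derivation:
-- B to move --
(1,3): flips 1 -> legal
(1,4): flips 2 -> legal
(1,5): flips 2 -> legal
(2,2): flips 1 -> legal
(2,3): flips 2 -> legal
(3,2): flips 2 -> legal
(4,5): no bracket -> illegal
(6,2): flips 1 -> legal
(6,4): flips 1 -> legal
(7,2): flips 1 -> legal
(7,3): flips 2 -> legal
(7,4): flips 1 -> legal
B mobility = 11
-- W to move --
(1,4): no bracket -> illegal
(1,5): no bracket -> illegal
(1,6): flips 1 -> legal
(1,7): flips 3 -> legal
(2,7): flips 2 -> legal
(3,1): flips 1 -> legal
(3,2): no bracket -> illegal
(3,6): flips 1 -> legal
(3,7): no bracket -> illegal
(4,1): flips 1 -> legal
(4,5): flips 1 -> legal
(4,6): flips 1 -> legal
(5,1): flips 2 -> legal
(5,5): flips 2 -> legal
(6,1): flips 2 -> legal
(6,2): no bracket -> illegal
(6,4): flips 2 -> legal
(6,5): no bracket -> illegal
W mobility = 12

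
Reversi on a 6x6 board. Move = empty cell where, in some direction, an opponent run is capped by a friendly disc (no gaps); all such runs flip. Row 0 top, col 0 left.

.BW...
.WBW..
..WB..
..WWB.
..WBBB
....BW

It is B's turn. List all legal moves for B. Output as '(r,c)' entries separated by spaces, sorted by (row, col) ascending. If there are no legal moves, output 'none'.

Answer: (0,0) (0,3) (1,0) (1,4) (2,1) (3,1) (4,1) (5,2)

Derivation:
(0,0): flips 3 -> legal
(0,3): flips 2 -> legal
(0,4): no bracket -> illegal
(1,0): flips 1 -> legal
(1,4): flips 1 -> legal
(2,0): no bracket -> illegal
(2,1): flips 3 -> legal
(2,4): no bracket -> illegal
(3,1): flips 2 -> legal
(4,1): flips 2 -> legal
(5,1): no bracket -> illegal
(5,2): flips 3 -> legal
(5,3): no bracket -> illegal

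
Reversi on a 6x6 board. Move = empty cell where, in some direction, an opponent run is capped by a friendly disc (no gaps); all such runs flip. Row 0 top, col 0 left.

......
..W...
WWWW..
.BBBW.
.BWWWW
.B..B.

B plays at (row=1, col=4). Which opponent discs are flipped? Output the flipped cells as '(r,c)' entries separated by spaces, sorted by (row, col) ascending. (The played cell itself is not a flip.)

Dir NW: first cell '.' (not opp) -> no flip
Dir N: first cell '.' (not opp) -> no flip
Dir NE: first cell '.' (not opp) -> no flip
Dir W: first cell '.' (not opp) -> no flip
Dir E: first cell '.' (not opp) -> no flip
Dir SW: opp run (2,3) capped by B -> flip
Dir S: first cell '.' (not opp) -> no flip
Dir SE: first cell '.' (not opp) -> no flip

Answer: (2,3)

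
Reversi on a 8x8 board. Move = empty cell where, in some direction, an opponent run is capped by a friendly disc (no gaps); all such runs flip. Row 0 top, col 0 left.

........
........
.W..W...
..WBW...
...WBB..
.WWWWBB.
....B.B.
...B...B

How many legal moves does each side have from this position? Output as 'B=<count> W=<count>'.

-- B to move --
(1,0): no bracket -> illegal
(1,1): no bracket -> illegal
(1,2): no bracket -> illegal
(1,3): no bracket -> illegal
(1,4): flips 2 -> legal
(1,5): flips 1 -> legal
(2,0): no bracket -> illegal
(2,2): no bracket -> illegal
(2,3): flips 1 -> legal
(2,5): no bracket -> illegal
(3,0): no bracket -> illegal
(3,1): flips 1 -> legal
(3,5): flips 1 -> legal
(4,0): no bracket -> illegal
(4,1): no bracket -> illegal
(4,2): flips 2 -> legal
(5,0): flips 4 -> legal
(6,0): no bracket -> illegal
(6,1): no bracket -> illegal
(6,2): flips 1 -> legal
(6,3): flips 3 -> legal
(6,5): no bracket -> illegal
B mobility = 9
-- W to move --
(2,2): no bracket -> illegal
(2,3): flips 1 -> legal
(3,5): flips 1 -> legal
(3,6): flips 1 -> legal
(4,2): flips 1 -> legal
(4,6): flips 2 -> legal
(4,7): no bracket -> illegal
(5,7): flips 2 -> legal
(6,2): no bracket -> illegal
(6,3): no bracket -> illegal
(6,5): no bracket -> illegal
(6,7): flips 2 -> legal
(7,2): no bracket -> illegal
(7,4): flips 1 -> legal
(7,5): flips 1 -> legal
(7,6): no bracket -> illegal
W mobility = 9

Answer: B=9 W=9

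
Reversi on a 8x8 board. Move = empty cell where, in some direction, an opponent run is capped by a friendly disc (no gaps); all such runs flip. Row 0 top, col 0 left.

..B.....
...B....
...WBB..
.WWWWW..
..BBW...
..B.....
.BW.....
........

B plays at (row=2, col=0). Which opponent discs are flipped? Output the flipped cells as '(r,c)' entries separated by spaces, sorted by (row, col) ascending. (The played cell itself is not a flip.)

Answer: (3,1)

Derivation:
Dir NW: edge -> no flip
Dir N: first cell '.' (not opp) -> no flip
Dir NE: first cell '.' (not opp) -> no flip
Dir W: edge -> no flip
Dir E: first cell '.' (not opp) -> no flip
Dir SW: edge -> no flip
Dir S: first cell '.' (not opp) -> no flip
Dir SE: opp run (3,1) capped by B -> flip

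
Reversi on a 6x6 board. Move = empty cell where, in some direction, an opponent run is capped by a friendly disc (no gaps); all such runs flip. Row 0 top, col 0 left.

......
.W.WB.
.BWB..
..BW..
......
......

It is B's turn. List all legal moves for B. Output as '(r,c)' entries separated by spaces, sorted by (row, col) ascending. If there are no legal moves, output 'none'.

(0,0): no bracket -> illegal
(0,1): flips 1 -> legal
(0,2): no bracket -> illegal
(0,3): flips 1 -> legal
(0,4): no bracket -> illegal
(1,0): no bracket -> illegal
(1,2): flips 2 -> legal
(2,0): no bracket -> illegal
(2,4): no bracket -> illegal
(3,1): no bracket -> illegal
(3,4): flips 1 -> legal
(4,2): no bracket -> illegal
(4,3): flips 1 -> legal
(4,4): no bracket -> illegal

Answer: (0,1) (0,3) (1,2) (3,4) (4,3)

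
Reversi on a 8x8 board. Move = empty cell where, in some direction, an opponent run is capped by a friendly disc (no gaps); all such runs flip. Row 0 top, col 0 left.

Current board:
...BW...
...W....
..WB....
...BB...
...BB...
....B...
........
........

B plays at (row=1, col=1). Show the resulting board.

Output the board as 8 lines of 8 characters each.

Answer: ...BW...
.B.W....
..BB....
...BB...
...BB...
....B...
........
........

Derivation:
Place B at (1,1); scan 8 dirs for brackets.
Dir NW: first cell '.' (not opp) -> no flip
Dir N: first cell '.' (not opp) -> no flip
Dir NE: first cell '.' (not opp) -> no flip
Dir W: first cell '.' (not opp) -> no flip
Dir E: first cell '.' (not opp) -> no flip
Dir SW: first cell '.' (not opp) -> no flip
Dir S: first cell '.' (not opp) -> no flip
Dir SE: opp run (2,2) capped by B -> flip
All flips: (2,2)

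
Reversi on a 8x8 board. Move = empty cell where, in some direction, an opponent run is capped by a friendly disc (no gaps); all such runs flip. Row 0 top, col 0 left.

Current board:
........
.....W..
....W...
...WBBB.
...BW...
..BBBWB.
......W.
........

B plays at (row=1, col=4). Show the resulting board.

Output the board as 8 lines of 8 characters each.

Answer: ........
....BW..
....B...
...WBBB.
...BW...
..BBBWB.
......W.
........

Derivation:
Place B at (1,4); scan 8 dirs for brackets.
Dir NW: first cell '.' (not opp) -> no flip
Dir N: first cell '.' (not opp) -> no flip
Dir NE: first cell '.' (not opp) -> no flip
Dir W: first cell '.' (not opp) -> no flip
Dir E: opp run (1,5), next='.' -> no flip
Dir SW: first cell '.' (not opp) -> no flip
Dir S: opp run (2,4) capped by B -> flip
Dir SE: first cell '.' (not opp) -> no flip
All flips: (2,4)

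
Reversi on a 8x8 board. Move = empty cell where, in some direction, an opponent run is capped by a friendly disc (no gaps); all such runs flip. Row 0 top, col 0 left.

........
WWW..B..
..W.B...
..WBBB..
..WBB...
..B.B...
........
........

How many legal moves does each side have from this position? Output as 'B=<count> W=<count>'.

Answer: B=6 W=6

Derivation:
-- B to move --
(0,0): flips 2 -> legal
(0,1): no bracket -> illegal
(0,2): flips 4 -> legal
(0,3): no bracket -> illegal
(1,3): no bracket -> illegal
(2,0): no bracket -> illegal
(2,1): flips 1 -> legal
(2,3): no bracket -> illegal
(3,1): flips 1 -> legal
(4,1): flips 1 -> legal
(5,1): flips 1 -> legal
(5,3): no bracket -> illegal
B mobility = 6
-- W to move --
(0,4): no bracket -> illegal
(0,5): no bracket -> illegal
(0,6): flips 3 -> legal
(1,3): no bracket -> illegal
(1,4): no bracket -> illegal
(1,6): no bracket -> illegal
(2,3): no bracket -> illegal
(2,5): no bracket -> illegal
(2,6): no bracket -> illegal
(3,6): flips 3 -> legal
(4,1): no bracket -> illegal
(4,5): flips 2 -> legal
(4,6): no bracket -> illegal
(5,1): no bracket -> illegal
(5,3): no bracket -> illegal
(5,5): flips 2 -> legal
(6,1): no bracket -> illegal
(6,2): flips 1 -> legal
(6,3): no bracket -> illegal
(6,4): no bracket -> illegal
(6,5): flips 2 -> legal
W mobility = 6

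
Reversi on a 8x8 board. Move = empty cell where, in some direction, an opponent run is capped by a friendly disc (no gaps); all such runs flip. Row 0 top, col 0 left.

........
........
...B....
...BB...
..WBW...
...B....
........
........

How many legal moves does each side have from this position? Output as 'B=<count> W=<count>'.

-- B to move --
(3,1): flips 1 -> legal
(3,2): no bracket -> illegal
(3,5): flips 1 -> legal
(4,1): flips 1 -> legal
(4,5): flips 1 -> legal
(5,1): flips 1 -> legal
(5,2): no bracket -> illegal
(5,4): flips 1 -> legal
(5,5): flips 1 -> legal
B mobility = 7
-- W to move --
(1,2): no bracket -> illegal
(1,3): no bracket -> illegal
(1,4): no bracket -> illegal
(2,2): flips 1 -> legal
(2,4): flips 2 -> legal
(2,5): no bracket -> illegal
(3,2): no bracket -> illegal
(3,5): no bracket -> illegal
(4,5): no bracket -> illegal
(5,2): no bracket -> illegal
(5,4): no bracket -> illegal
(6,2): flips 1 -> legal
(6,3): no bracket -> illegal
(6,4): flips 1 -> legal
W mobility = 4

Answer: B=7 W=4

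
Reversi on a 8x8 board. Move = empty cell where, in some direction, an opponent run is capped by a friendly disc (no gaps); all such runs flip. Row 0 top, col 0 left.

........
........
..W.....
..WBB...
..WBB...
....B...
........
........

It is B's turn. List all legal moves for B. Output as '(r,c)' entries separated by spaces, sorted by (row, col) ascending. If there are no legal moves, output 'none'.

Answer: (1,1) (2,1) (3,1) (4,1) (5,1)

Derivation:
(1,1): flips 1 -> legal
(1,2): no bracket -> illegal
(1,3): no bracket -> illegal
(2,1): flips 1 -> legal
(2,3): no bracket -> illegal
(3,1): flips 1 -> legal
(4,1): flips 1 -> legal
(5,1): flips 1 -> legal
(5,2): no bracket -> illegal
(5,3): no bracket -> illegal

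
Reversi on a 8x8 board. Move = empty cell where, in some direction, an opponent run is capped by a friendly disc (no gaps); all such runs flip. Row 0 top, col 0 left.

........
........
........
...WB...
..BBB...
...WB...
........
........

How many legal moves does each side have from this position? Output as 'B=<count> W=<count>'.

Answer: B=8 W=4

Derivation:
-- B to move --
(2,2): flips 1 -> legal
(2,3): flips 1 -> legal
(2,4): flips 1 -> legal
(3,2): flips 1 -> legal
(5,2): flips 1 -> legal
(6,2): flips 1 -> legal
(6,3): flips 1 -> legal
(6,4): flips 1 -> legal
B mobility = 8
-- W to move --
(2,3): no bracket -> illegal
(2,4): no bracket -> illegal
(2,5): no bracket -> illegal
(3,1): flips 1 -> legal
(3,2): no bracket -> illegal
(3,5): flips 2 -> legal
(4,1): no bracket -> illegal
(4,5): no bracket -> illegal
(5,1): flips 1 -> legal
(5,2): no bracket -> illegal
(5,5): flips 2 -> legal
(6,3): no bracket -> illegal
(6,4): no bracket -> illegal
(6,5): no bracket -> illegal
W mobility = 4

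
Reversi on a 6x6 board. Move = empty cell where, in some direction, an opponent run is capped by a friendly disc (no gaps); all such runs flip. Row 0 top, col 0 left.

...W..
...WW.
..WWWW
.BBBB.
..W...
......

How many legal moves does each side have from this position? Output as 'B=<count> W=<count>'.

-- B to move --
(0,2): no bracket -> illegal
(0,4): flips 4 -> legal
(0,5): flips 2 -> legal
(1,1): flips 1 -> legal
(1,2): flips 2 -> legal
(1,5): flips 1 -> legal
(2,1): no bracket -> illegal
(3,5): no bracket -> illegal
(4,1): no bracket -> illegal
(4,3): no bracket -> illegal
(5,1): flips 1 -> legal
(5,2): flips 1 -> legal
(5,3): flips 1 -> legal
B mobility = 8
-- W to move --
(2,0): flips 1 -> legal
(2,1): no bracket -> illegal
(3,0): no bracket -> illegal
(3,5): no bracket -> illegal
(4,0): flips 1 -> legal
(4,1): flips 1 -> legal
(4,3): flips 2 -> legal
(4,4): flips 2 -> legal
(4,5): flips 1 -> legal
W mobility = 6

Answer: B=8 W=6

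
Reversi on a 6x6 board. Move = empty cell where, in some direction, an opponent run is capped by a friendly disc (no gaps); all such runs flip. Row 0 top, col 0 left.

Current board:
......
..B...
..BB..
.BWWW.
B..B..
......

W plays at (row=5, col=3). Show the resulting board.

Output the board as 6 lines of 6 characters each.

Place W at (5,3); scan 8 dirs for brackets.
Dir NW: first cell '.' (not opp) -> no flip
Dir N: opp run (4,3) capped by W -> flip
Dir NE: first cell '.' (not opp) -> no flip
Dir W: first cell '.' (not opp) -> no flip
Dir E: first cell '.' (not opp) -> no flip
Dir SW: edge -> no flip
Dir S: edge -> no flip
Dir SE: edge -> no flip
All flips: (4,3)

Answer: ......
..B...
..BB..
.BWWW.
B..W..
...W..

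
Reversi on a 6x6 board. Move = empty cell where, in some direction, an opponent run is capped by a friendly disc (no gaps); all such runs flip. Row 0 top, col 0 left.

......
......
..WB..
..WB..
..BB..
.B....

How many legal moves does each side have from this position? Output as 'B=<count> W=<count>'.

Answer: B=5 W=6

Derivation:
-- B to move --
(1,1): flips 1 -> legal
(1,2): flips 2 -> legal
(1,3): no bracket -> illegal
(2,1): flips 2 -> legal
(3,1): flips 1 -> legal
(4,1): flips 1 -> legal
B mobility = 5
-- W to move --
(1,2): no bracket -> illegal
(1,3): no bracket -> illegal
(1,4): flips 1 -> legal
(2,4): flips 1 -> legal
(3,1): no bracket -> illegal
(3,4): flips 1 -> legal
(4,0): no bracket -> illegal
(4,1): no bracket -> illegal
(4,4): flips 1 -> legal
(5,0): no bracket -> illegal
(5,2): flips 1 -> legal
(5,3): no bracket -> illegal
(5,4): flips 1 -> legal
W mobility = 6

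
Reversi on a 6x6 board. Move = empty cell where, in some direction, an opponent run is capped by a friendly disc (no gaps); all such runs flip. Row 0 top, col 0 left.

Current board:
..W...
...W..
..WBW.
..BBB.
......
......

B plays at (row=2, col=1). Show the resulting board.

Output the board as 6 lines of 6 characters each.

Place B at (2,1); scan 8 dirs for brackets.
Dir NW: first cell '.' (not opp) -> no flip
Dir N: first cell '.' (not opp) -> no flip
Dir NE: first cell '.' (not opp) -> no flip
Dir W: first cell '.' (not opp) -> no flip
Dir E: opp run (2,2) capped by B -> flip
Dir SW: first cell '.' (not opp) -> no flip
Dir S: first cell '.' (not opp) -> no flip
Dir SE: first cell 'B' (not opp) -> no flip
All flips: (2,2)

Answer: ..W...
...W..
.BBBW.
..BBB.
......
......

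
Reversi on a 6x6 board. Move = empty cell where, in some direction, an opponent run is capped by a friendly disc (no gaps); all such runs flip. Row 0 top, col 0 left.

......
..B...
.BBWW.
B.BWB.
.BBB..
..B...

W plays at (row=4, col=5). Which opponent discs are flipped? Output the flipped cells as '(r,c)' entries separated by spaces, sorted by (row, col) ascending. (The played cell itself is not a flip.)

Answer: (3,4)

Derivation:
Dir NW: opp run (3,4) capped by W -> flip
Dir N: first cell '.' (not opp) -> no flip
Dir NE: edge -> no flip
Dir W: first cell '.' (not opp) -> no flip
Dir E: edge -> no flip
Dir SW: first cell '.' (not opp) -> no flip
Dir S: first cell '.' (not opp) -> no flip
Dir SE: edge -> no flip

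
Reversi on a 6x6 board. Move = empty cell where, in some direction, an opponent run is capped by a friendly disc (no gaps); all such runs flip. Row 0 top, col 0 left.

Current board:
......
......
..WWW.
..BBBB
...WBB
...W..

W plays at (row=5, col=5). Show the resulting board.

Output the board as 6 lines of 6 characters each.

Place W at (5,5); scan 8 dirs for brackets.
Dir NW: opp run (4,4) (3,3) capped by W -> flip
Dir N: opp run (4,5) (3,5), next='.' -> no flip
Dir NE: edge -> no flip
Dir W: first cell '.' (not opp) -> no flip
Dir E: edge -> no flip
Dir SW: edge -> no flip
Dir S: edge -> no flip
Dir SE: edge -> no flip
All flips: (3,3) (4,4)

Answer: ......
......
..WWW.
..BWBB
...WWB
...W.W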